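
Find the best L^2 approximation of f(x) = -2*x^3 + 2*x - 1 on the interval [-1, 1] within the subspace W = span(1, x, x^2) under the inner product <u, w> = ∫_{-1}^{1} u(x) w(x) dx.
g(x) = 4*x/5 - 1

The best approximation g ∈ W is the orthogonal projection of f onto W. Writing g = a_0 + a_1 x + a_2 x^2, the coefficients solve the normal equations G · a = b where
  G_{ij} = <φ_i, φ_j> and b_i = <f, φ_i>, with φ_0 = 1, φ_1 = x, φ_2 = x^2.
G =
  [2, 0, 2/3]
  [0, 2/3, 0]
  [2/3, 0, 2/5],
b = (-2, 8/15, -2/3).
Solving gives a_0 = -1, a_1 = 4/5, a_2 = 0, so
  g(x) = 4*x/5 - 1.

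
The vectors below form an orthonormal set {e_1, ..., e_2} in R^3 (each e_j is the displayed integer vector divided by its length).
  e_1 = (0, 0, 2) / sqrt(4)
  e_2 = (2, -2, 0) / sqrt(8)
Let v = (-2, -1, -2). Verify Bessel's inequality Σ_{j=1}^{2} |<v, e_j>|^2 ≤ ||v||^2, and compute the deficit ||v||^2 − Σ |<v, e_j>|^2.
Σ |<v, e_j>|^2 = 9/2; ||v||^2 = 9; deficit = 9/2

Write each e_j = u_j / sqrt(<u_j, u_j>) where u_j is the displayed integer vector. Then <v, e_j> = <v, u_j> / sqrt(<u_j, u_j>), so |<v, e_j>|^2 = <v, u_j>^2 / <u_j, u_j>.
Coefficients: <v, e_1> = -4/sqrt(4), <v, e_2> = -2/sqrt(8).
Square and sum: Σ |<v, e_j>|^2 = 9/2.
Compute ||v||^2 = v·v = 9.
Deficit = 9 − 9/2 = 9/2 ≥ 0, confirming Bessel's inequality. (The deficit equals ||v − Σ <v,e_j> e_j||^2, the squared distance from v to span{e_j}.)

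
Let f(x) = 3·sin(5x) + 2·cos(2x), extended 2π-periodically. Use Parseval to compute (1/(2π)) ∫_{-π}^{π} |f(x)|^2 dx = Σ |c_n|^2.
Σ |c_n|^2 = 13/2

Expand |f|^2 and use orthogonality of {sin(nx), cos(mx)} on [-π, π]:
  ∫_{-π}^{π} sin(nx)^2 dx = π, ∫ cos(mx)^2 dx = π, and cross terms integrate to 0.
So ∫_{-π}^{π} f(x)^2 dx = 3^2 · π + 2^2 · π = (9 + 4)π.
Divide by 2π: (9 + 4)/2 = 13/2.
By Parseval, this equals Σ |c_n|^2.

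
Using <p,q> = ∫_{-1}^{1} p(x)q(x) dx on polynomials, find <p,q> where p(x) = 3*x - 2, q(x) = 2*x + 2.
<p,q> = -4

Expand the product: p(x)·q(x) = 6*x^2 + 2*x - 4.
∫_{-1}^{1} of each monomial x^k gives [2/(k+1) if k even, 0 if k odd]. Integrating term-by-term (or equivalently evaluating the antiderivative F(x) = 2*x^3 + x^2 - 4*x at the endpoints):
  F(1) − F(−1) = -1 − (3) = -4.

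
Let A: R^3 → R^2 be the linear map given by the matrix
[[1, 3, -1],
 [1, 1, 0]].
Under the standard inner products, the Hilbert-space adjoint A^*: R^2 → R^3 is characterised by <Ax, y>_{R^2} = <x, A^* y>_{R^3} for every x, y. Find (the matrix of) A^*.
A^* = A^T =
[[1, 1],
 [3, 1],
 [-1, 0]]

For real matrices with standard dot products, the defining identity <Ax, y> = <x, A^* y> gives (Ax)^T y = x^T (A^*) y, i.e. x^T A^T y = x^T (A^*) y. Since this holds for all x, y, we must have A^* = A^T. Therefore
A^* =
[[1, 1],
 [3, 1],
 [-1, 0]].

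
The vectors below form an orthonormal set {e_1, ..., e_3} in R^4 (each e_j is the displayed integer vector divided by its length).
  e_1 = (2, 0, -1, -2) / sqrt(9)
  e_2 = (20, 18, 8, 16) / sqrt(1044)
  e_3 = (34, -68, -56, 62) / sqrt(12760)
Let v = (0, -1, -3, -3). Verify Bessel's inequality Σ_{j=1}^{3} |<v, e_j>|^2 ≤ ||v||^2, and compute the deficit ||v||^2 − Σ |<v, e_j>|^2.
Σ |<v, e_j>|^2 = 373/22; ||v||^2 = 19; deficit = 45/22

Write each e_j = u_j / sqrt(<u_j, u_j>) where u_j is the displayed integer vector. Then <v, e_j> = <v, u_j> / sqrt(<u_j, u_j>), so |<v, e_j>|^2 = <v, u_j>^2 / <u_j, u_j>.
Coefficients: <v, e_1> = 9/sqrt(9), <v, e_2> = -90/sqrt(1044), <v, e_3> = 50/sqrt(12760).
Square and sum: Σ |<v, e_j>|^2 = 373/22.
Compute ||v||^2 = v·v = 19.
Deficit = 19 − 373/22 = 45/22 ≥ 0, confirming Bessel's inequality. (The deficit equals ||v − Σ <v,e_j> e_j||^2, the squared distance from v to span{e_j}.)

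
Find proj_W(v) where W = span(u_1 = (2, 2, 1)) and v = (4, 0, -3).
proj_W(v) = (10/9, 10/9, 5/9)

Set up U = [u_1 | ... | u_1] ∈ R^(3×1). The projector onto W = col(U) is P = U (U^T U)^(-1) U^T.
Compute U^T U =
  [9],
and U^T v = (5).
Solve U^T U · c = U^T v for the coefficients: c = (5/9). The projection is proj_W(v) = U c.
Check: (v - proj_W(v)) · u_1 = 0  (should be 0).
Result: proj_W(v) = (10/9, 10/9, 5/9).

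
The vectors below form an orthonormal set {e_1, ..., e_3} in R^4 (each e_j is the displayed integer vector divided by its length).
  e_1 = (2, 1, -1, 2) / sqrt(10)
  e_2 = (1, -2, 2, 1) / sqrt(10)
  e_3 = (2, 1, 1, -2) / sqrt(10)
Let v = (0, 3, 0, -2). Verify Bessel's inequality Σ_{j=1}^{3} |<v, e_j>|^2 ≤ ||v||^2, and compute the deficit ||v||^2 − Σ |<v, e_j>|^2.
Σ |<v, e_j>|^2 = 57/5; ||v||^2 = 13; deficit = 8/5

Write each e_j = u_j / sqrt(<u_j, u_j>) where u_j is the displayed integer vector. Then <v, e_j> = <v, u_j> / sqrt(<u_j, u_j>), so |<v, e_j>|^2 = <v, u_j>^2 / <u_j, u_j>.
Coefficients: <v, e_1> = -1/sqrt(10), <v, e_2> = -8/sqrt(10), <v, e_3> = 7/sqrt(10).
Square and sum: Σ |<v, e_j>|^2 = 57/5.
Compute ||v||^2 = v·v = 13.
Deficit = 13 − 57/5 = 8/5 ≥ 0, confirming Bessel's inequality. (The deficit equals ||v − Σ <v,e_j> e_j||^2, the squared distance from v to span{e_j}.)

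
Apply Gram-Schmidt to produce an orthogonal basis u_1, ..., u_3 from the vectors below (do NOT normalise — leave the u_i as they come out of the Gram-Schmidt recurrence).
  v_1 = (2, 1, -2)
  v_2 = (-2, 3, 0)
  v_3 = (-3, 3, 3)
Orthogonal basis:
  u_1 = (2, 1, -2)
  u_2 = (-16/9, 28/9, -2/9)
  u_3 = (27/29, 18/29, 36/29)

Apply the Gram-Schmidt recurrence
  u_1 = v_1
  u_i = v_i − Σ_{j<i} ((v_i · u_j) / (u_j · u_j)) · u_j.

Step by step this gives:
  u_1 = (2, 1, -2)
  u_2 = (-16/9, 28/9, -2/9)
  u_3 = (27/29, 18/29, 36/29)

Orthogonality check:
  u_2 · u_1 = 0 (should be 0)
  u_3 · u_1 = 0 (should be 0)
  u_3 · u_2 = 0 (should be 0)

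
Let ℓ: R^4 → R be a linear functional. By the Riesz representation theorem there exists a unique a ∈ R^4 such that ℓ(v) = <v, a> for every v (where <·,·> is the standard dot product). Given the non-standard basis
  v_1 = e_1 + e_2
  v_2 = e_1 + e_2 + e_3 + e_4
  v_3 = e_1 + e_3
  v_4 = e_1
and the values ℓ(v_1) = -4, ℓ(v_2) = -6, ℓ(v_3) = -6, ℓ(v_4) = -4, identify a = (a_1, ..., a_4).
a = (-4, 0, -2, 0)

Write a = (a_1, ..., a_4) in the standard basis. For each basis vector v_i, ℓ(v_i) = <v_i, a> is a linear equation in the a_j's. Collect the n equations into a matrix system V a = ℓ, where row i of V is v_i (expressed in the standard basis). Since V is invertible (lower-triangular with 1s on the diagonal, up to permutation), solve by back-substitution:
  V =
[[1, 1, 0, 0],
 [1, 1, 1, 1],
 [1, 0, 1, 0],
 [1, 0, 0, 0]]
  V a = (-4, -6, -6, -4)
Solving gives a = (-4, 0, -2, 0).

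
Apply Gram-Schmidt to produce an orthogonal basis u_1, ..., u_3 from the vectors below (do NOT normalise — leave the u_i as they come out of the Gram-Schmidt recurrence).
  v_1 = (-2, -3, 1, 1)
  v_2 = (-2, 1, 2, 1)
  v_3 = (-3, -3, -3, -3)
Orthogonal basis:
  u_1 = (-2, -3, 1, 1)
  u_2 = (-22/15, 9/5, 26/15, 11/15)
  u_3 = (-213/67, 33/67, -132/67, -195/67)

Apply the Gram-Schmidt recurrence
  u_1 = v_1
  u_i = v_i − Σ_{j<i} ((v_i · u_j) / (u_j · u_j)) · u_j.

Step by step this gives:
  u_1 = (-2, -3, 1, 1)
  u_2 = (-22/15, 9/5, 26/15, 11/15)
  u_3 = (-213/67, 33/67, -132/67, -195/67)

Orthogonality check:
  u_2 · u_1 = 0 (should be 0)
  u_3 · u_1 = 0 (should be 0)
  u_3 · u_2 = 0 (should be 0)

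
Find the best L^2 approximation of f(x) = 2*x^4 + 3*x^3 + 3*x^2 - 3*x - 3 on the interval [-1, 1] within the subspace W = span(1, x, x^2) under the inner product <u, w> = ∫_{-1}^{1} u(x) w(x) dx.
g(x) = 33*x^2/7 - 6*x/5 - 111/35

The best approximation g ∈ W is the orthogonal projection of f onto W. Writing g = a_0 + a_1 x + a_2 x^2, the coefficients solve the normal equations G · a = b where
  G_{ij} = <φ_i, φ_j> and b_i = <f, φ_i>, with φ_0 = 1, φ_1 = x, φ_2 = x^2.
G =
  [2, 0, 2/3]
  [0, 2/3, 0]
  [2/3, 0, 2/5],
b = (-16/5, -4/5, -8/35).
Solving gives a_0 = -111/35, a_1 = -6/5, a_2 = 33/7, so
  g(x) = 33*x^2/7 - 6*x/5 - 111/35.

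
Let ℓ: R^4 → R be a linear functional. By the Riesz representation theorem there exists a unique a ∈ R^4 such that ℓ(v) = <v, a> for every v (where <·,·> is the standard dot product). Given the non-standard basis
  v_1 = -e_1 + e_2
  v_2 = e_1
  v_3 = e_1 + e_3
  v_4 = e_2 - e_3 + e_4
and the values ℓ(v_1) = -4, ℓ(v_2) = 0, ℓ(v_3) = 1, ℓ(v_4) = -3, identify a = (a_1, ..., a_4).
a = (0, -4, 1, 2)

Write a = (a_1, ..., a_4) in the standard basis. For each basis vector v_i, ℓ(v_i) = <v_i, a> is a linear equation in the a_j's. Collect the n equations into a matrix system V a = ℓ, where row i of V is v_i (expressed in the standard basis). Since V is invertible (lower-triangular with 1s on the diagonal, up to permutation), solve by back-substitution:
  V =
[[-1, 1, 0, 0],
 [1, 0, 0, 0],
 [1, 0, 1, 0],
 [0, 1, -1, 1]]
  V a = (-4, 0, 1, -3)
Solving gives a = (0, -4, 1, 2).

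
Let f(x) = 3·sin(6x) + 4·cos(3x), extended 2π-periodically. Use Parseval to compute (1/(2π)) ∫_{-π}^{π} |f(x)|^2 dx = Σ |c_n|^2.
Σ |c_n|^2 = 25/2

Expand |f|^2 and use orthogonality of {sin(nx), cos(mx)} on [-π, π]:
  ∫_{-π}^{π} sin(nx)^2 dx = π, ∫ cos(mx)^2 dx = π, and cross terms integrate to 0.
So ∫_{-π}^{π} f(x)^2 dx = 3^2 · π + 4^2 · π = (9 + 16)π.
Divide by 2π: (9 + 16)/2 = 25/2.
By Parseval, this equals Σ |c_n|^2.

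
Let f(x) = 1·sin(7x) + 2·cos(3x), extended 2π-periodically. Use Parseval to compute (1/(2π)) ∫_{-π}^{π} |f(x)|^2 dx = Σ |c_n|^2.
Σ |c_n|^2 = 5/2

Expand |f|^2 and use orthogonality of {sin(nx), cos(mx)} on [-π, π]:
  ∫_{-π}^{π} sin(nx)^2 dx = π, ∫ cos(mx)^2 dx = π, and cross terms integrate to 0.
So ∫_{-π}^{π} f(x)^2 dx = 1^2 · π + 2^2 · π = (1 + 4)π.
Divide by 2π: (1 + 4)/2 = 5/2.
By Parseval, this equals Σ |c_n|^2.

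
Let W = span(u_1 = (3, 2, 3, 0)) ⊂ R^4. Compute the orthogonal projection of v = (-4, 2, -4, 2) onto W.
proj_W(v) = (-30/11, -20/11, -30/11, 0)

Set up U = [u_1 | ... | u_1] ∈ R^(4×1). The projector onto W = col(U) is P = U (U^T U)^(-1) U^T.
Compute U^T U =
  [22],
and U^T v = (-20).
Solve U^T U · c = U^T v for the coefficients: c = (-10/11). The projection is proj_W(v) = U c.
Check: (v - proj_W(v)) · u_1 = 0  (should be 0).
Result: proj_W(v) = (-30/11, -20/11, -30/11, 0).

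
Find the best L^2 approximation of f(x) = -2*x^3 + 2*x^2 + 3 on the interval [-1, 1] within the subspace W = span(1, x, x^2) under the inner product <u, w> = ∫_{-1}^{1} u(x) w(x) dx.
g(x) = 2*x^2 - 6*x/5 + 3

The best approximation g ∈ W is the orthogonal projection of f onto W. Writing g = a_0 + a_1 x + a_2 x^2, the coefficients solve the normal equations G · a = b where
  G_{ij} = <φ_i, φ_j> and b_i = <f, φ_i>, with φ_0 = 1, φ_1 = x, φ_2 = x^2.
G =
  [2, 0, 2/3]
  [0, 2/3, 0]
  [2/3, 0, 2/5],
b = (22/3, -4/5, 14/5).
Solving gives a_0 = 3, a_1 = -6/5, a_2 = 2, so
  g(x) = 2*x^2 - 6*x/5 + 3.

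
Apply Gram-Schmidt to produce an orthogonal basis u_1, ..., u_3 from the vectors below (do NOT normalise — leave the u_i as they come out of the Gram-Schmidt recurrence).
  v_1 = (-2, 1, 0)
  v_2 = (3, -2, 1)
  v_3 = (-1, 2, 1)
Orthogonal basis:
  u_1 = (-2, 1, 0)
  u_2 = (-1/5, -2/5, 1)
  u_3 = (2/3, 4/3, 2/3)

Apply the Gram-Schmidt recurrence
  u_1 = v_1
  u_i = v_i − Σ_{j<i} ((v_i · u_j) / (u_j · u_j)) · u_j.

Step by step this gives:
  u_1 = (-2, 1, 0)
  u_2 = (-1/5, -2/5, 1)
  u_3 = (2/3, 4/3, 2/3)

Orthogonality check:
  u_2 · u_1 = 0 (should be 0)
  u_3 · u_1 = 0 (should be 0)
  u_3 · u_2 = 0 (should be 0)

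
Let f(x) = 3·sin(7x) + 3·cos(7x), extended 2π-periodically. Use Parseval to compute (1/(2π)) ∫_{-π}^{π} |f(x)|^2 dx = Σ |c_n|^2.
Σ |c_n|^2 = 9

Expand |f|^2 and use orthogonality of {sin(nx), cos(mx)} on [-π, π]:
  ∫_{-π}^{π} sin(nx)^2 dx = π, ∫ cos(mx)^2 dx = π, and cross terms integrate to 0.
So ∫_{-π}^{π} f(x)^2 dx = 3^2 · π + 3^2 · π = (9 + 9)π.
Divide by 2π: (9 + 9)/2 = 9.
By Parseval, this equals Σ |c_n|^2.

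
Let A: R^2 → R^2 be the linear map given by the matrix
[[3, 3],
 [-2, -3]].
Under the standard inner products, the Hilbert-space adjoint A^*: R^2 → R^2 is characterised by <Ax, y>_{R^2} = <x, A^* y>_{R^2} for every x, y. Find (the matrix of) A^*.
A^* = A^T =
[[3, -2],
 [3, -3]]

For real matrices with standard dot products, the defining identity <Ax, y> = <x, A^* y> gives (Ax)^T y = x^T (A^*) y, i.e. x^T A^T y = x^T (A^*) y. Since this holds for all x, y, we must have A^* = A^T. Therefore
A^* =
[[3, -2],
 [3, -3]].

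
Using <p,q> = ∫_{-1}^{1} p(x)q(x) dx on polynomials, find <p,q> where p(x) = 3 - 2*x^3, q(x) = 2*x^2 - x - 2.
<p,q> = -36/5

Expand the product: p(x)·q(x) = -4*x^5 + 2*x^4 + 4*x^3 + 6*x^2 - 3*x - 6.
∫_{-1}^{1} of each monomial x^k gives [2/(k+1) if k even, 0 if k odd]. Integrating term-by-term (or equivalently evaluating the antiderivative F(x) = -2*x^6/3 + 2*x^5/5 + x^4 + 2*x^3 - 3*x^2/2 - 6*x at the endpoints):
  F(1) − F(−1) = -143/30 − (73/30) = -36/5.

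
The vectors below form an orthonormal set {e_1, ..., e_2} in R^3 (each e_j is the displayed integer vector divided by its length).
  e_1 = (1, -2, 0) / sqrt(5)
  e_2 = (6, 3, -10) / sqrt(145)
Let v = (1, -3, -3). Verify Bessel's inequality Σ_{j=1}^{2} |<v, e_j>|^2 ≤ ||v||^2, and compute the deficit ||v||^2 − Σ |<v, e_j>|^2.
Σ |<v, e_j>|^2 = 430/29; ||v||^2 = 19; deficit = 121/29

Write each e_j = u_j / sqrt(<u_j, u_j>) where u_j is the displayed integer vector. Then <v, e_j> = <v, u_j> / sqrt(<u_j, u_j>), so |<v, e_j>|^2 = <v, u_j>^2 / <u_j, u_j>.
Coefficients: <v, e_1> = 7/sqrt(5), <v, e_2> = 27/sqrt(145).
Square and sum: Σ |<v, e_j>|^2 = 430/29.
Compute ||v||^2 = v·v = 19.
Deficit = 19 − 430/29 = 121/29 ≥ 0, confirming Bessel's inequality. (The deficit equals ||v − Σ <v,e_j> e_j||^2, the squared distance from v to span{e_j}.)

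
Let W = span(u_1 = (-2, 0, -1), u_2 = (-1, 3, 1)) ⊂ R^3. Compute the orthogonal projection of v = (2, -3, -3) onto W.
proj_W(v) = (7/6, -23/6, -4/3)

Set up U = [u_1 | ... | u_2] ∈ R^(3×2). The projector onto W = col(U) is P = U (U^T U)^(-1) U^T.
Compute U^T U =
  [5, 1]
  [1, 11],
and U^T v = (-1, -14).
Solve U^T U · c = U^T v for the coefficients: c = (1/18, -23/18). The projection is proj_W(v) = U c.
Check: (v - proj_W(v)) · u_1 = 0  (should be 0).
Check: (v - proj_W(v)) · u_2 = 0  (should be 0).
Result: proj_W(v) = (7/6, -23/6, -4/3).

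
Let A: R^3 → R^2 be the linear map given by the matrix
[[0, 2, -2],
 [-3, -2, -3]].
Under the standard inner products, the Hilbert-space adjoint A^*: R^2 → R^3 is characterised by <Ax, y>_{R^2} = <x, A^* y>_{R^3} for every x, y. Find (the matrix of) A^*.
A^* = A^T =
[[0, -3],
 [2, -2],
 [-2, -3]]

For real matrices with standard dot products, the defining identity <Ax, y> = <x, A^* y> gives (Ax)^T y = x^T (A^*) y, i.e. x^T A^T y = x^T (A^*) y. Since this holds for all x, y, we must have A^* = A^T. Therefore
A^* =
[[0, -3],
 [2, -2],
 [-2, -3]].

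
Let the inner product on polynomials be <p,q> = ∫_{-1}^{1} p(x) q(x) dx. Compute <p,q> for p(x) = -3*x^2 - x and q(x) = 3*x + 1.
<p,q> = -4

Expand the product: p(x)·q(x) = -9*x^3 - 6*x^2 - x.
∫_{-1}^{1} of each monomial x^k gives [2/(k+1) if k even, 0 if k odd]. Integrating term-by-term (or equivalently evaluating the antiderivative F(x) = -9*x^4/4 - 2*x^3 - x^2/2 at the endpoints):
  F(1) − F(−1) = -19/4 − (-3/4) = -4.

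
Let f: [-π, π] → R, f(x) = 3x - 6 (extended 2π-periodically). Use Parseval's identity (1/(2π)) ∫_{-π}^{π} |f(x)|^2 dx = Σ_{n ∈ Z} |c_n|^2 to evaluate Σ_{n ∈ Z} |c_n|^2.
Σ |c_n|^2 = 3π^2 + 36

Expand and integrate term by term over [-π, π]:
  ∫ (3x)^2 dx = 9·(2π^3/3); ∫ 2·3·(-6)·x dx = 0 (odd integrand); ∫ (-6)^2 dx = 36·2π.
So (1/(2π)) ∫_{-π}^{π} (3x - 6)^2 dx = 9π^2/3 + 36 = 3π^2 + 36.
Parseval ⇒ Σ |c_n|^2 = 3π^2 + 36.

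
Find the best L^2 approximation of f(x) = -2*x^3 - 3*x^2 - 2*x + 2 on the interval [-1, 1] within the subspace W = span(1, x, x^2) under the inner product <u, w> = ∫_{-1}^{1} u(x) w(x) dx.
g(x) = -3*x^2 - 16*x/5 + 2

The best approximation g ∈ W is the orthogonal projection of f onto W. Writing g = a_0 + a_1 x + a_2 x^2, the coefficients solve the normal equations G · a = b where
  G_{ij} = <φ_i, φ_j> and b_i = <f, φ_i>, with φ_0 = 1, φ_1 = x, φ_2 = x^2.
G =
  [2, 0, 2/3]
  [0, 2/3, 0]
  [2/3, 0, 2/5],
b = (2, -32/15, 2/15).
Solving gives a_0 = 2, a_1 = -16/5, a_2 = -3, so
  g(x) = -3*x^2 - 16*x/5 + 2.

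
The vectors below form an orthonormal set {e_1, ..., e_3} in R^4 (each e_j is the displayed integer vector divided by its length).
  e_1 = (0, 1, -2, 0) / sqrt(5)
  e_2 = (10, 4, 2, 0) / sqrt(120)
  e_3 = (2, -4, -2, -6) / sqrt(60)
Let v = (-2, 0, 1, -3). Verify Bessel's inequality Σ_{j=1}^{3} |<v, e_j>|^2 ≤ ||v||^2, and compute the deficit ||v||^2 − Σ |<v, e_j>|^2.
Σ |<v, e_j>|^2 = 59/10; ||v||^2 = 14; deficit = 81/10

Write each e_j = u_j / sqrt(<u_j, u_j>) where u_j is the displayed integer vector. Then <v, e_j> = <v, u_j> / sqrt(<u_j, u_j>), so |<v, e_j>|^2 = <v, u_j>^2 / <u_j, u_j>.
Coefficients: <v, e_1> = -2/sqrt(5), <v, e_2> = -18/sqrt(120), <v, e_3> = 12/sqrt(60).
Square and sum: Σ |<v, e_j>|^2 = 59/10.
Compute ||v||^2 = v·v = 14.
Deficit = 14 − 59/10 = 81/10 ≥ 0, confirming Bessel's inequality. (The deficit equals ||v − Σ <v,e_j> e_j||^2, the squared distance from v to span{e_j}.)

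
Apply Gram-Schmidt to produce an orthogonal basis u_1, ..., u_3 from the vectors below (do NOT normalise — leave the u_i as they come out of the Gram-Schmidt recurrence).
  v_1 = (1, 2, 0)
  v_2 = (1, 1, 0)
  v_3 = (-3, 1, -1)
Orthogonal basis:
  u_1 = (1, 2, 0)
  u_2 = (2/5, -1/5, 0)
  u_3 = (0, 0, -1)

Apply the Gram-Schmidt recurrence
  u_1 = v_1
  u_i = v_i − Σ_{j<i} ((v_i · u_j) / (u_j · u_j)) · u_j.

Step by step this gives:
  u_1 = (1, 2, 0)
  u_2 = (2/5, -1/5, 0)
  u_3 = (0, 0, -1)

Orthogonality check:
  u_2 · u_1 = 0 (should be 0)
  u_3 · u_1 = 0 (should be 0)
  u_3 · u_2 = 0 (should be 0)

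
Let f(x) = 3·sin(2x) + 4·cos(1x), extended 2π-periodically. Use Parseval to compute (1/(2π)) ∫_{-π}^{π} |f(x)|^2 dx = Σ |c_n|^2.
Σ |c_n|^2 = 25/2

Expand |f|^2 and use orthogonality of {sin(nx), cos(mx)} on [-π, π]:
  ∫_{-π}^{π} sin(nx)^2 dx = π, ∫ cos(mx)^2 dx = π, and cross terms integrate to 0.
So ∫_{-π}^{π} f(x)^2 dx = 3^2 · π + 4^2 · π = (9 + 16)π.
Divide by 2π: (9 + 16)/2 = 25/2.
By Parseval, this equals Σ |c_n|^2.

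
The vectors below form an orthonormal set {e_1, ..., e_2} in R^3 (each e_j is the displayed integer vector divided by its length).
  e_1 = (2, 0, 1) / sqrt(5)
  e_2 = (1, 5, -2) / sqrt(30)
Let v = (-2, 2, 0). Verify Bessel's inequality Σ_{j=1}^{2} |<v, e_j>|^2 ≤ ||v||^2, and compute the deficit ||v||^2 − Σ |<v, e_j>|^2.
Σ |<v, e_j>|^2 = 16/3; ||v||^2 = 8; deficit = 8/3

Write each e_j = u_j / sqrt(<u_j, u_j>) where u_j is the displayed integer vector. Then <v, e_j> = <v, u_j> / sqrt(<u_j, u_j>), so |<v, e_j>|^2 = <v, u_j>^2 / <u_j, u_j>.
Coefficients: <v, e_1> = -4/sqrt(5), <v, e_2> = 8/sqrt(30).
Square and sum: Σ |<v, e_j>|^2 = 16/3.
Compute ||v||^2 = v·v = 8.
Deficit = 8 − 16/3 = 8/3 ≥ 0, confirming Bessel's inequality. (The deficit equals ||v − Σ <v,e_j> e_j||^2, the squared distance from v to span{e_j}.)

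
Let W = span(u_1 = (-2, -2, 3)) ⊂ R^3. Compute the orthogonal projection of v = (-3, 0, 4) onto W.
proj_W(v) = (-36/17, -36/17, 54/17)

Set up U = [u_1 | ... | u_1] ∈ R^(3×1). The projector onto W = col(U) is P = U (U^T U)^(-1) U^T.
Compute U^T U =
  [17],
and U^T v = (18).
Solve U^T U · c = U^T v for the coefficients: c = (18/17). The projection is proj_W(v) = U c.
Check: (v - proj_W(v)) · u_1 = 0  (should be 0).
Result: proj_W(v) = (-36/17, -36/17, 54/17).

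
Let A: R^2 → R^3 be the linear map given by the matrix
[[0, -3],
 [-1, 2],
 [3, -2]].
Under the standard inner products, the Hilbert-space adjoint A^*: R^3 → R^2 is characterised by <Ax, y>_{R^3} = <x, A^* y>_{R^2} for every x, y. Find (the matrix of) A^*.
A^* = A^T =
[[0, -1, 3],
 [-3, 2, -2]]

For real matrices with standard dot products, the defining identity <Ax, y> = <x, A^* y> gives (Ax)^T y = x^T (A^*) y, i.e. x^T A^T y = x^T (A^*) y. Since this holds for all x, y, we must have A^* = A^T. Therefore
A^* =
[[0, -1, 3],
 [-3, 2, -2]].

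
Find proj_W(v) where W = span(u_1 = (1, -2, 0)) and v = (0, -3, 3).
proj_W(v) = (6/5, -12/5, 0)

Set up U = [u_1 | ... | u_1] ∈ R^(3×1). The projector onto W = col(U) is P = U (U^T U)^(-1) U^T.
Compute U^T U =
  [5],
and U^T v = (6).
Solve U^T U · c = U^T v for the coefficients: c = (6/5). The projection is proj_W(v) = U c.
Check: (v - proj_W(v)) · u_1 = 0  (should be 0).
Result: proj_W(v) = (6/5, -12/5, 0).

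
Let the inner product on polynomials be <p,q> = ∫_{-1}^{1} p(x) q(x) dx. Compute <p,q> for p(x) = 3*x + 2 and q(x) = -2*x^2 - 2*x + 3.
<p,q> = 16/3

Expand the product: p(x)·q(x) = -6*x^3 - 10*x^2 + 5*x + 6.
∫_{-1}^{1} of each monomial x^k gives [2/(k+1) if k even, 0 if k odd]. Integrating term-by-term (or equivalently evaluating the antiderivative F(x) = -3*x^4/2 - 10*x^3/3 + 5*x^2/2 + 6*x at the endpoints):
  F(1) − F(−1) = 11/3 − (-5/3) = 16/3.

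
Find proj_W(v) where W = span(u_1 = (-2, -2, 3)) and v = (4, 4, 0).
proj_W(v) = (32/17, 32/17, -48/17)

Set up U = [u_1 | ... | u_1] ∈ R^(3×1). The projector onto W = col(U) is P = U (U^T U)^(-1) U^T.
Compute U^T U =
  [17],
and U^T v = (-16).
Solve U^T U · c = U^T v for the coefficients: c = (-16/17). The projection is proj_W(v) = U c.
Check: (v - proj_W(v)) · u_1 = 0  (should be 0).
Result: proj_W(v) = (32/17, 32/17, -48/17).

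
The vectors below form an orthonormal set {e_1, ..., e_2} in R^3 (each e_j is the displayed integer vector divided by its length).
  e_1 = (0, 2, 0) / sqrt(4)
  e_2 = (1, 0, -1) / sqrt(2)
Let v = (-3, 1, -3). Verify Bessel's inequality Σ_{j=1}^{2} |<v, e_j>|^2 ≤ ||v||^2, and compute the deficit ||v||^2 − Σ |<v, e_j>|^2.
Σ |<v, e_j>|^2 = 1; ||v||^2 = 19; deficit = 18

Write each e_j = u_j / sqrt(<u_j, u_j>) where u_j is the displayed integer vector. Then <v, e_j> = <v, u_j> / sqrt(<u_j, u_j>), so |<v, e_j>|^2 = <v, u_j>^2 / <u_j, u_j>.
Coefficients: <v, e_1> = 2/sqrt(4), <v, e_2> = 0/sqrt(2).
Square and sum: Σ |<v, e_j>|^2 = 1.
Compute ||v||^2 = v·v = 19.
Deficit = 19 − 1 = 18 ≥ 0, confirming Bessel's inequality. (The deficit equals ||v − Σ <v,e_j> e_j||^2, the squared distance from v to span{e_j}.)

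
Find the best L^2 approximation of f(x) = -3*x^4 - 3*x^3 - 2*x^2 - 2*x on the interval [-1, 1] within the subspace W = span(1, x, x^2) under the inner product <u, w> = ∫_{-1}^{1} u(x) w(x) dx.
g(x) = -32*x^2/7 - 19*x/5 + 9/35

The best approximation g ∈ W is the orthogonal projection of f onto W. Writing g = a_0 + a_1 x + a_2 x^2, the coefficients solve the normal equations G · a = b where
  G_{ij} = <φ_i, φ_j> and b_i = <f, φ_i>, with φ_0 = 1, φ_1 = x, φ_2 = x^2.
G =
  [2, 0, 2/3]
  [0, 2/3, 0]
  [2/3, 0, 2/5],
b = (-38/15, -38/15, -58/35).
Solving gives a_0 = 9/35, a_1 = -19/5, a_2 = -32/7, so
  g(x) = -32*x^2/7 - 19*x/5 + 9/35.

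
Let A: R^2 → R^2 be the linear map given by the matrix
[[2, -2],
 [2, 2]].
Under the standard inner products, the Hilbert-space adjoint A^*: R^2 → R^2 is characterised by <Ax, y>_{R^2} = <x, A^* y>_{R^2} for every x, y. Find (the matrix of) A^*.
A^* = A^T =
[[2, 2],
 [-2, 2]]

For real matrices with standard dot products, the defining identity <Ax, y> = <x, A^* y> gives (Ax)^T y = x^T (A^*) y, i.e. x^T A^T y = x^T (A^*) y. Since this holds for all x, y, we must have A^* = A^T. Therefore
A^* =
[[2, 2],
 [-2, 2]].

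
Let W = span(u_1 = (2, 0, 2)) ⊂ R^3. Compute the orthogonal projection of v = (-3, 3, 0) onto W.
proj_W(v) = (-3/2, 0, -3/2)

Set up U = [u_1 | ... | u_1] ∈ R^(3×1). The projector onto W = col(U) is P = U (U^T U)^(-1) U^T.
Compute U^T U =
  [8],
and U^T v = (-6).
Solve U^T U · c = U^T v for the coefficients: c = (-3/4). The projection is proj_W(v) = U c.
Check: (v - proj_W(v)) · u_1 = 0  (should be 0).
Result: proj_W(v) = (-3/2, 0, -3/2).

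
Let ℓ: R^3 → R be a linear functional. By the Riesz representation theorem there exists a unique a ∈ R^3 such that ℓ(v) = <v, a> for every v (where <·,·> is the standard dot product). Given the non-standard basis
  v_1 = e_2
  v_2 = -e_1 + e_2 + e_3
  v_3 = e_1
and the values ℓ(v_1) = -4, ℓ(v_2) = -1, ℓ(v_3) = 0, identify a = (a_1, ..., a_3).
a = (0, -4, 3)

Write a = (a_1, ..., a_3) in the standard basis. For each basis vector v_i, ℓ(v_i) = <v_i, a> is a linear equation in the a_j's. Collect the n equations into a matrix system V a = ℓ, where row i of V is v_i (expressed in the standard basis). Since V is invertible (lower-triangular with 1s on the diagonal, up to permutation), solve by back-substitution:
  V =
[[0, 1, 0],
 [-1, 1, 1],
 [1, 0, 0]]
  V a = (-4, -1, 0)
Solving gives a = (0, -4, 3).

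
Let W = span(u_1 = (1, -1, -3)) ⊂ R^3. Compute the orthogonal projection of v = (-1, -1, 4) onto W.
proj_W(v) = (-12/11, 12/11, 36/11)

Set up U = [u_1 | ... | u_1] ∈ R^(3×1). The projector onto W = col(U) is P = U (U^T U)^(-1) U^T.
Compute U^T U =
  [11],
and U^T v = (-12).
Solve U^T U · c = U^T v for the coefficients: c = (-12/11). The projection is proj_W(v) = U c.
Check: (v - proj_W(v)) · u_1 = 0  (should be 0).
Result: proj_W(v) = (-12/11, 12/11, 36/11).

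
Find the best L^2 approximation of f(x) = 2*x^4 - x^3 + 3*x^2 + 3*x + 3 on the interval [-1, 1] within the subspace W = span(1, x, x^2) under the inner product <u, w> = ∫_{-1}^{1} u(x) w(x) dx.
g(x) = 33*x^2/7 + 12*x/5 + 99/35

The best approximation g ∈ W is the orthogonal projection of f onto W. Writing g = a_0 + a_1 x + a_2 x^2, the coefficients solve the normal equations G · a = b where
  G_{ij} = <φ_i, φ_j> and b_i = <f, φ_i>, with φ_0 = 1, φ_1 = x, φ_2 = x^2.
G =
  [2, 0, 2/3]
  [0, 2/3, 0]
  [2/3, 0, 2/5],
b = (44/5, 8/5, 132/35).
Solving gives a_0 = 99/35, a_1 = 12/5, a_2 = 33/7, so
  g(x) = 33*x^2/7 + 12*x/5 + 99/35.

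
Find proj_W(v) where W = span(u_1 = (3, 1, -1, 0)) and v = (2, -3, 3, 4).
proj_W(v) = (0, 0, 0, 0)

Set up U = [u_1 | ... | u_1] ∈ R^(4×1). The projector onto W = col(U) is P = U (U^T U)^(-1) U^T.
Compute U^T U =
  [11],
and U^T v = (0).
Solve U^T U · c = U^T v for the coefficients: c = (0). The projection is proj_W(v) = U c.
Check: (v - proj_W(v)) · u_1 = 0  (should be 0).
Result: proj_W(v) = (0, 0, 0, 0).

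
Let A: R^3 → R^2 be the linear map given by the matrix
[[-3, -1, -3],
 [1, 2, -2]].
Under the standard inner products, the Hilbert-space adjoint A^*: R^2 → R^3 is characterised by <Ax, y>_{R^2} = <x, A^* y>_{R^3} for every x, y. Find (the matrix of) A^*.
A^* = A^T =
[[-3, 1],
 [-1, 2],
 [-3, -2]]

For real matrices with standard dot products, the defining identity <Ax, y> = <x, A^* y> gives (Ax)^T y = x^T (A^*) y, i.e. x^T A^T y = x^T (A^*) y. Since this holds for all x, y, we must have A^* = A^T. Therefore
A^* =
[[-3, 1],
 [-1, 2],
 [-3, -2]].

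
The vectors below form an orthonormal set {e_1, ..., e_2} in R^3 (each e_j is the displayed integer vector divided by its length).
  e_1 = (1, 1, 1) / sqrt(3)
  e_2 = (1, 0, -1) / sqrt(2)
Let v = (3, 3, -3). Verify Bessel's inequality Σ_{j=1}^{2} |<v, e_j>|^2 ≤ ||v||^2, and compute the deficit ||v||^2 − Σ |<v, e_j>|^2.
Σ |<v, e_j>|^2 = 21; ||v||^2 = 27; deficit = 6

Write each e_j = u_j / sqrt(<u_j, u_j>) where u_j is the displayed integer vector. Then <v, e_j> = <v, u_j> / sqrt(<u_j, u_j>), so |<v, e_j>|^2 = <v, u_j>^2 / <u_j, u_j>.
Coefficients: <v, e_1> = 3/sqrt(3), <v, e_2> = 6/sqrt(2).
Square and sum: Σ |<v, e_j>|^2 = 21.
Compute ||v||^2 = v·v = 27.
Deficit = 27 − 21 = 6 ≥ 0, confirming Bessel's inequality. (The deficit equals ||v − Σ <v,e_j> e_j||^2, the squared distance from v to span{e_j}.)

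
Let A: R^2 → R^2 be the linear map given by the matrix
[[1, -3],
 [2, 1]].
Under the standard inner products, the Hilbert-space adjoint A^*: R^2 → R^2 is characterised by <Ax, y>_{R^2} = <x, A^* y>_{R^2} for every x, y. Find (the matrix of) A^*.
A^* = A^T =
[[1, 2],
 [-3, 1]]

For real matrices with standard dot products, the defining identity <Ax, y> = <x, A^* y> gives (Ax)^T y = x^T (A^*) y, i.e. x^T A^T y = x^T (A^*) y. Since this holds for all x, y, we must have A^* = A^T. Therefore
A^* =
[[1, 2],
 [-3, 1]].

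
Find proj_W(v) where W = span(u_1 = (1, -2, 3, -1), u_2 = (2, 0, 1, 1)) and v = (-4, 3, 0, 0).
proj_W(v) = (-94/37, 28/37, -82/37, -26/37)

Set up U = [u_1 | ... | u_2] ∈ R^(4×2). The projector onto W = col(U) is P = U (U^T U)^(-1) U^T.
Compute U^T U =
  [15, 4]
  [4, 6],
and U^T v = (-10, -8).
Solve U^T U · c = U^T v for the coefficients: c = (-14/37, -40/37). The projection is proj_W(v) = U c.
Check: (v - proj_W(v)) · u_1 = 0  (should be 0).
Check: (v - proj_W(v)) · u_2 = 0  (should be 0).
Result: proj_W(v) = (-94/37, 28/37, -82/37, -26/37).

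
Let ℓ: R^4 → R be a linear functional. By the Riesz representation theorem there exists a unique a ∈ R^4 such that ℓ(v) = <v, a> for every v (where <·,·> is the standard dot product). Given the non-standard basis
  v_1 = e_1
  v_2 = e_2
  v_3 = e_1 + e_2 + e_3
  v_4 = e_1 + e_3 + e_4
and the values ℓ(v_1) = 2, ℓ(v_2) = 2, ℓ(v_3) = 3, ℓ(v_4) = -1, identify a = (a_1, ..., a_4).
a = (2, 2, -1, -2)

Write a = (a_1, ..., a_4) in the standard basis. For each basis vector v_i, ℓ(v_i) = <v_i, a> is a linear equation in the a_j's. Collect the n equations into a matrix system V a = ℓ, where row i of V is v_i (expressed in the standard basis). Since V is invertible (lower-triangular with 1s on the diagonal, up to permutation), solve by back-substitution:
  V =
[[1, 0, 0, 0],
 [0, 1, 0, 0],
 [1, 1, 1, 0],
 [1, 0, 1, 1]]
  V a = (2, 2, 3, -1)
Solving gives a = (2, 2, -1, -2).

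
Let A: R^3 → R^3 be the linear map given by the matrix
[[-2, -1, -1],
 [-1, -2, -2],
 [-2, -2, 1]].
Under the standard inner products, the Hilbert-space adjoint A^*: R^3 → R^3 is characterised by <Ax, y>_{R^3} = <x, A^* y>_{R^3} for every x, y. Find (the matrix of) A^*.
A^* = A^T =
[[-2, -1, -2],
 [-1, -2, -2],
 [-1, -2, 1]]

For real matrices with standard dot products, the defining identity <Ax, y> = <x, A^* y> gives (Ax)^T y = x^T (A^*) y, i.e. x^T A^T y = x^T (A^*) y. Since this holds for all x, y, we must have A^* = A^T. Therefore
A^* =
[[-2, -1, -2],
 [-1, -2, -2],
 [-1, -2, 1]].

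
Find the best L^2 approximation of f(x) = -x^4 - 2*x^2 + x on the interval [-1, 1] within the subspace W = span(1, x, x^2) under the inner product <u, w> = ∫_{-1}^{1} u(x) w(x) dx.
g(x) = -20*x^2/7 + x + 3/35

The best approximation g ∈ W is the orthogonal projection of f onto W. Writing g = a_0 + a_1 x + a_2 x^2, the coefficients solve the normal equations G · a = b where
  G_{ij} = <φ_i, φ_j> and b_i = <f, φ_i>, with φ_0 = 1, φ_1 = x, φ_2 = x^2.
G =
  [2, 0, 2/3]
  [0, 2/3, 0]
  [2/3, 0, 2/5],
b = (-26/15, 2/3, -38/35).
Solving gives a_0 = 3/35, a_1 = 1, a_2 = -20/7, so
  g(x) = -20*x^2/7 + x + 3/35.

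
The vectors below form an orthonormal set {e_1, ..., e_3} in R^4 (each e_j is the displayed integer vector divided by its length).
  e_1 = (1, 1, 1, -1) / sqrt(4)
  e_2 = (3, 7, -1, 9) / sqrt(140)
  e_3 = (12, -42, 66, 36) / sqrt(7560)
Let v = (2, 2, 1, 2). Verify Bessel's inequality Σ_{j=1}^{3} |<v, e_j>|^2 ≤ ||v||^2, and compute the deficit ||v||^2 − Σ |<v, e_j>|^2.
Σ |<v, e_j>|^2 = 77/6; ||v||^2 = 13; deficit = 1/6

Write each e_j = u_j / sqrt(<u_j, u_j>) where u_j is the displayed integer vector. Then <v, e_j> = <v, u_j> / sqrt(<u_j, u_j>), so |<v, e_j>|^2 = <v, u_j>^2 / <u_j, u_j>.
Coefficients: <v, e_1> = 3/sqrt(4), <v, e_2> = 37/sqrt(140), <v, e_3> = 78/sqrt(7560).
Square and sum: Σ |<v, e_j>|^2 = 77/6.
Compute ||v||^2 = v·v = 13.
Deficit = 13 − 77/6 = 1/6 ≥ 0, confirming Bessel's inequality. (The deficit equals ||v − Σ <v,e_j> e_j||^2, the squared distance from v to span{e_j}.)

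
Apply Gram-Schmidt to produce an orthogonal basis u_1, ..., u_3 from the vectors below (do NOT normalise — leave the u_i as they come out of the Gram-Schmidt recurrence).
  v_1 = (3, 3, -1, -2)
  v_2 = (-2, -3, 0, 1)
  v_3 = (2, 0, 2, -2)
Orthogonal basis:
  u_1 = (3, 3, -1, -2)
  u_2 = (5/23, -18/23, -17/23, -11/23)
  u_3 = (32/33, -12/11, 76/33, -4/3)

Apply the Gram-Schmidt recurrence
  u_1 = v_1
  u_i = v_i − Σ_{j<i} ((v_i · u_j) / (u_j · u_j)) · u_j.

Step by step this gives:
  u_1 = (3, 3, -1, -2)
  u_2 = (5/23, -18/23, -17/23, -11/23)
  u_3 = (32/33, -12/11, 76/33, -4/3)

Orthogonality check:
  u_2 · u_1 = 0 (should be 0)
  u_3 · u_1 = 0 (should be 0)
  u_3 · u_2 = 0 (should be 0)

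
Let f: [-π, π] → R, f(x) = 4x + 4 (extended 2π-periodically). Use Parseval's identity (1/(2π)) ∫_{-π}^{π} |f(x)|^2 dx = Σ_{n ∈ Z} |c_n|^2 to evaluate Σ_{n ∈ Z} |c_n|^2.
Σ |c_n|^2 = 16π^2/3 + 16

Expand and integrate term by term over [-π, π]:
  ∫ (4x)^2 dx = 16·(2π^3/3); ∫ 2·4·(4)·x dx = 0 (odd integrand); ∫ 4^2 dx = 16·2π.
So (1/(2π)) ∫_{-π}^{π} (4x + 4)^2 dx = 16π^2/3 + 16 = 16π^2/3 + 16.
Parseval ⇒ Σ |c_n|^2 = 16π^2/3 + 16.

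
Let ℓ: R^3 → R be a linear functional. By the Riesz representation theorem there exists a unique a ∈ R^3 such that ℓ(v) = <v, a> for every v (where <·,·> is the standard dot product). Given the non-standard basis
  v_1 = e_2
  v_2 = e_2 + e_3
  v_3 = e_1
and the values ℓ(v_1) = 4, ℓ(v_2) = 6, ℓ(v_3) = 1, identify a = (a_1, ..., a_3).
a = (1, 4, 2)

Write a = (a_1, ..., a_3) in the standard basis. For each basis vector v_i, ℓ(v_i) = <v_i, a> is a linear equation in the a_j's. Collect the n equations into a matrix system V a = ℓ, where row i of V is v_i (expressed in the standard basis). Since V is invertible (lower-triangular with 1s on the diagonal, up to permutation), solve by back-substitution:
  V =
[[0, 1, 0],
 [0, 1, 1],
 [1, 0, 0]]
  V a = (4, 6, 1)
Solving gives a = (1, 4, 2).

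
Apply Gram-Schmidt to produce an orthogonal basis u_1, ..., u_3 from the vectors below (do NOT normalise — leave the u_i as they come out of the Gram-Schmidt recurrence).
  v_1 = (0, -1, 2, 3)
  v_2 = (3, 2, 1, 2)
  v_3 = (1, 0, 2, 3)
Orthogonal basis:
  u_1 = (0, -1, 2, 3)
  u_2 = (3, 17/7, 1/7, 5/7)
  u_3 = (-1/18, 2/27, 5/54, -1/27)

Apply the Gram-Schmidt recurrence
  u_1 = v_1
  u_i = v_i − Σ_{j<i} ((v_i · u_j) / (u_j · u_j)) · u_j.

Step by step this gives:
  u_1 = (0, -1, 2, 3)
  u_2 = (3, 17/7, 1/7, 5/7)
  u_3 = (-1/18, 2/27, 5/54, -1/27)

Orthogonality check:
  u_2 · u_1 = 0 (should be 0)
  u_3 · u_1 = 0 (should be 0)
  u_3 · u_2 = 0 (should be 0)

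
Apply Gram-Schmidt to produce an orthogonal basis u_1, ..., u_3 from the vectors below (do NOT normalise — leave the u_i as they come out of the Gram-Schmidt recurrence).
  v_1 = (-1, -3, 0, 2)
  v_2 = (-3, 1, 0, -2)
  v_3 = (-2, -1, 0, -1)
Orthogonal basis:
  u_1 = (-1, -3, 0, 2)
  u_2 = (-23/7, 1/7, 0, -10/7)
  u_3 = (2/9, -4/9, 0, -5/9)

Apply the Gram-Schmidt recurrence
  u_1 = v_1
  u_i = v_i − Σ_{j<i} ((v_i · u_j) / (u_j · u_j)) · u_j.

Step by step this gives:
  u_1 = (-1, -3, 0, 2)
  u_2 = (-23/7, 1/7, 0, -10/7)
  u_3 = (2/9, -4/9, 0, -5/9)

Orthogonality check:
  u_2 · u_1 = 0 (should be 0)
  u_3 · u_1 = 0 (should be 0)
  u_3 · u_2 = 0 (should be 0)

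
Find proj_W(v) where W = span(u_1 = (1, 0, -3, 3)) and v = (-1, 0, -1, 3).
proj_W(v) = (11/19, 0, -33/19, 33/19)

Set up U = [u_1 | ... | u_1] ∈ R^(4×1). The projector onto W = col(U) is P = U (U^T U)^(-1) U^T.
Compute U^T U =
  [19],
and U^T v = (11).
Solve U^T U · c = U^T v for the coefficients: c = (11/19). The projection is proj_W(v) = U c.
Check: (v - proj_W(v)) · u_1 = 0  (should be 0).
Result: proj_W(v) = (11/19, 0, -33/19, 33/19).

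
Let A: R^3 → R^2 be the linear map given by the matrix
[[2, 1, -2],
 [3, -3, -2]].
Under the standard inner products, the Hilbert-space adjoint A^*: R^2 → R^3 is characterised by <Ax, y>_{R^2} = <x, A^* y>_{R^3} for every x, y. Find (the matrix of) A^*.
A^* = A^T =
[[2, 3],
 [1, -3],
 [-2, -2]]

For real matrices with standard dot products, the defining identity <Ax, y> = <x, A^* y> gives (Ax)^T y = x^T (A^*) y, i.e. x^T A^T y = x^T (A^*) y. Since this holds for all x, y, we must have A^* = A^T. Therefore
A^* =
[[2, 3],
 [1, -3],
 [-2, -2]].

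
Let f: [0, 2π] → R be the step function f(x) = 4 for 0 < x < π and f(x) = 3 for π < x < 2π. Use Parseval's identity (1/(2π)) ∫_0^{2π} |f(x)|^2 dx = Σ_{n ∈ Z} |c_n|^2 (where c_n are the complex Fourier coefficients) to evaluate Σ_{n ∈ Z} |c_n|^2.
Σ |c_n|^2 = 25/2

Parseval equates the L^2 energy of f (normalised by 1/(2π)) with the ℓ^2 sum of its Fourier coefficients: (1/(2π)) ∫_0^{2π} |f|^2 = Σ |c_n|^2.
Compute the left side: (1/(2π)) [∫_0^π 4^2 dx + ∫_π^{2π} 3^2 dx] = (1/(2π)) · (16π + 9π) = (16 + 9)/2 = 25/2.
So Σ_{n ∈ Z} |c_n|^2 = 25/2.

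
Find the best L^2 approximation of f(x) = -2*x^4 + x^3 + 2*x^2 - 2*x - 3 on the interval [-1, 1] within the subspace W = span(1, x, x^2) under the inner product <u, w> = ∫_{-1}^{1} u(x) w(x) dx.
g(x) = 2*x^2/7 - 7*x/5 - 99/35

The best approximation g ∈ W is the orthogonal projection of f onto W. Writing g = a_0 + a_1 x + a_2 x^2, the coefficients solve the normal equations G · a = b where
  G_{ij} = <φ_i, φ_j> and b_i = <f, φ_i>, with φ_0 = 1, φ_1 = x, φ_2 = x^2.
G =
  [2, 0, 2/3]
  [0, 2/3, 0]
  [2/3, 0, 2/5],
b = (-82/15, -14/15, -62/35).
Solving gives a_0 = -99/35, a_1 = -7/5, a_2 = 2/7, so
  g(x) = 2*x^2/7 - 7*x/5 - 99/35.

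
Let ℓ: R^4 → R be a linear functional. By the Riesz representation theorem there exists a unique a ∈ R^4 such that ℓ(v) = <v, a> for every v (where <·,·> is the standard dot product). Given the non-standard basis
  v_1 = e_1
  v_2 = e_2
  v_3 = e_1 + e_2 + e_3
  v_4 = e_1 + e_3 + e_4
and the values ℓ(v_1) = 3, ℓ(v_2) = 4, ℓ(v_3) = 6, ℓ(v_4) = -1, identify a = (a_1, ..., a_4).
a = (3, 4, -1, -3)

Write a = (a_1, ..., a_4) in the standard basis. For each basis vector v_i, ℓ(v_i) = <v_i, a> is a linear equation in the a_j's. Collect the n equations into a matrix system V a = ℓ, where row i of V is v_i (expressed in the standard basis). Since V is invertible (lower-triangular with 1s on the diagonal, up to permutation), solve by back-substitution:
  V =
[[1, 0, 0, 0],
 [0, 1, 0, 0],
 [1, 1, 1, 0],
 [1, 0, 1, 1]]
  V a = (3, 4, 6, -1)
Solving gives a = (3, 4, -1, -3).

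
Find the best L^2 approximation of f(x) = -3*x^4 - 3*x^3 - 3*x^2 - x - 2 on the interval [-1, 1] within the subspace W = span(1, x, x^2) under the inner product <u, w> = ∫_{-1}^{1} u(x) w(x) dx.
g(x) = -39*x^2/7 - 14*x/5 - 61/35

The best approximation g ∈ W is the orthogonal projection of f onto W. Writing g = a_0 + a_1 x + a_2 x^2, the coefficients solve the normal equations G · a = b where
  G_{ij} = <φ_i, φ_j> and b_i = <f, φ_i>, with φ_0 = 1, φ_1 = x, φ_2 = x^2.
G =
  [2, 0, 2/3]
  [0, 2/3, 0]
  [2/3, 0, 2/5],
b = (-36/5, -28/15, -356/105).
Solving gives a_0 = -61/35, a_1 = -14/5, a_2 = -39/7, so
  g(x) = -39*x^2/7 - 14*x/5 - 61/35.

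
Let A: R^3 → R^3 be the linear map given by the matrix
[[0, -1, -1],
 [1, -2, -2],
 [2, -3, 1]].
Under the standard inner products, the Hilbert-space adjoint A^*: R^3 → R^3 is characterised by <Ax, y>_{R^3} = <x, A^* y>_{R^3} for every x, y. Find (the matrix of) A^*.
A^* = A^T =
[[0, 1, 2],
 [-1, -2, -3],
 [-1, -2, 1]]

For real matrices with standard dot products, the defining identity <Ax, y> = <x, A^* y> gives (Ax)^T y = x^T (A^*) y, i.e. x^T A^T y = x^T (A^*) y. Since this holds for all x, y, we must have A^* = A^T. Therefore
A^* =
[[0, 1, 2],
 [-1, -2, -3],
 [-1, -2, 1]].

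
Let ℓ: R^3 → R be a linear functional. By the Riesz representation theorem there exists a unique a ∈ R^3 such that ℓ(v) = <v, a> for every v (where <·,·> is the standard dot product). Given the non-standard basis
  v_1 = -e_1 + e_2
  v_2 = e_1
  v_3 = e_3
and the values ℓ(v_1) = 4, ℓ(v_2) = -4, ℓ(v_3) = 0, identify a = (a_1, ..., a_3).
a = (-4, 0, 0)

Write a = (a_1, ..., a_3) in the standard basis. For each basis vector v_i, ℓ(v_i) = <v_i, a> is a linear equation in the a_j's. Collect the n equations into a matrix system V a = ℓ, where row i of V is v_i (expressed in the standard basis). Since V is invertible (lower-triangular with 1s on the diagonal, up to permutation), solve by back-substitution:
  V =
[[-1, 1, 0],
 [1, 0, 0],
 [0, 0, 1]]
  V a = (4, -4, 0)
Solving gives a = (-4, 0, 0).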